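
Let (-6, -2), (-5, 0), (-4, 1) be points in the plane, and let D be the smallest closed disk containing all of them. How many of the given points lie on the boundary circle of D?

Call the three points A, B, C in the order given.
Side lengths²: AB² = 5, AC² = 13, BC² = 2.
Since AC² = 13 ≥ 5 + 2 = 7, the angle opposite AC is not acute, so the smallest enclosing circle has AC as diameter.
Centre = midpoint of AC = (-5, -0.5), r² = 13/4 = 3.25.
The points at distance exactly r from the centre are (-6, -2), (-4, 1) — 2 points.

2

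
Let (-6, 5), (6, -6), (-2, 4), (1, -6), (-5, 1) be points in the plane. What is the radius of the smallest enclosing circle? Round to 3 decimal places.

8.139

The minimum enclosing circle of a finite set is fixed by two of the points (as a diameter) or three (as a circumcircle).
The farthest pair is (-6, 5)–(6, -6) with squared distance 265. The circle on this segment as diameter has centre (0, -0.5) and r² = 265/4 = 66.25.
Check (-2, 4): distance² to centre = 24.25 ≤ 66.25, so it lies inside.
All remaining points lie in this disk, and no smaller disk contains both endpoints, so this is the minimum enclosing circle.
r = √(66.25) ≈ 8.139.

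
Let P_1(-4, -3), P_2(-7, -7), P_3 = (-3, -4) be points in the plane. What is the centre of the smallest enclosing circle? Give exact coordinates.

(-73/14, -73/14)

Side lengths²: P_1P_2² = 25, P_1P_3² = 2, P_2P_3² = 25.
Since P_2P_3² = 25 < 25 + 2 = 27, the triangle is acute, so the smallest enclosing circle is the circumcircle.
Circumcentre = (-73/14, -73/14), r² = 625/98.
Centre = (-73/14, -73/14).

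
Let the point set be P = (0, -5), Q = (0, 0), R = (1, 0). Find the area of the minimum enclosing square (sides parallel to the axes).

25

The bounding box has width 1 and height 5.
An axis-aligned square enclosing the set must have side ≥ max(width, height).
So the minimum side is max(1, 5) = 5.
Area = 5² = 25.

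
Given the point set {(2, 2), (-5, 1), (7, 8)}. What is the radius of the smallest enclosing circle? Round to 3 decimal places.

6.946

Call the three points A, B, C in the order given.
Side lengths²: AB² = 50, AC² = 61, BC² = 193.
Since BC² = 193 ≥ 61 + 50 = 111, the angle opposite BC is not acute, so the smallest enclosing circle has BC as diameter.
Centre = midpoint of BC = (1, 4.5), r² = 193/4 = 48.25.
r = √(48.25) ≈ 6.946.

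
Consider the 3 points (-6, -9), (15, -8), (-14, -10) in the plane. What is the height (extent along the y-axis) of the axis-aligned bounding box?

2

max y = -8, min y = -10, so height = 2.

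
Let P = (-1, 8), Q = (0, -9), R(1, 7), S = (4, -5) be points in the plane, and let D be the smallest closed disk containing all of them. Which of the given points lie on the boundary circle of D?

P, Q

The minimum enclosing circle of a finite set is fixed by two of the points (as a diameter) or three (as a circumcircle).
The farthest pair is P–Q with squared distance 290. The circle on this segment as diameter has centre (-0.5, -0.5) and r² = 290/4 = 72.5.
Check R: distance² to centre = 58.5 ≤ 72.5, so it lies inside.
All remaining points lie in this disk, and no smaller disk contains both endpoints, so this is the minimum enclosing circle.
The points at distance exactly r from the centre are P, Q — 2 points.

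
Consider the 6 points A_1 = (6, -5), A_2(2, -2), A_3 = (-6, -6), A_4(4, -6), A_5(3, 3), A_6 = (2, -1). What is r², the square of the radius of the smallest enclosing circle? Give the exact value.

10585/242

The minimum enclosing circle of a finite set is fixed by two of the points (as a diameter) or three (as a circumcircle).
The minimum enclosing circle is determined by three boundary points: A_1, A_3, A_5.
Their circumcentre is (-5/22, -61/22) with r² = 10585/242.
The farthest remaining point A_4 is at distance² 6845/242 ≤ 10585/242.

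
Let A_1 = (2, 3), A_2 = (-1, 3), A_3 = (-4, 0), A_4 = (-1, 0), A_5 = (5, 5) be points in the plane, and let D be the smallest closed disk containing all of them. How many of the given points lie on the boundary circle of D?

2

A smallest enclosing disk is always determined by at most three of the input points on its boundary.
The farthest pair is A_3–A_5 with squared distance 106. The circle on this segment as diameter has centre (0.5, 2.5) and r² = 106/4 = 26.5.
Check A_1: distance² to centre = 2.5 ≤ 26.5, so it lies inside.
All remaining points lie in this disk, and no smaller disk contains both endpoints, so this is the minimum enclosing circle.
The points at distance exactly r from the centre are A_3, A_5 — 2 points.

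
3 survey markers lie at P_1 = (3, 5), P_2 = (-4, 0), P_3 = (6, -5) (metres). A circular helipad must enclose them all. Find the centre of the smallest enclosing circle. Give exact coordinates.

Side lengths²: P_1P_2² = 74, P_1P_3² = 109, P_2P_3² = 125.
Since P_2P_3² = 125 < 109 + 74 = 183, the triangle is acute, so the smallest enclosing circle is the circumcircle.
Circumcentre = (63/34, -27/34), r² = 20165/578.
Centre = (63/34, -27/34).

(63/34, -27/34)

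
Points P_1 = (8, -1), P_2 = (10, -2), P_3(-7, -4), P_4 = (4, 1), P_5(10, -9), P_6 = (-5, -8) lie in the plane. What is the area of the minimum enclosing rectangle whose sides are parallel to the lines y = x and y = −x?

In coordinates u = x + y, v = x − y the rectangle is axis-aligned; the map (x,y)→(u,v) scales areas by 2.
u-values: 7, 8, -11, 5, 1, -13; range = 8 − (-13) = 21.
v-values: 9, 12, -3, 3, 19, 3; range = 19 − (-3) = 22.
Area = (21 × 22) / 2 = 231.

231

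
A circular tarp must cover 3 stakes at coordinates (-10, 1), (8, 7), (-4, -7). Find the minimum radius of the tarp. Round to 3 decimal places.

Call the three points A, B, C in the order given.
Side lengths²: AB² = 360, AC² = 100, BC² = 340.
Since AB² = 360 < 340 + 100 = 440, the triangle is acute, so the smallest enclosing circle is the circumcircle.
Circumcentre = (-1/3, 2), r² = 850/9.
r = √(850/9) ≈ 9.718.

9.718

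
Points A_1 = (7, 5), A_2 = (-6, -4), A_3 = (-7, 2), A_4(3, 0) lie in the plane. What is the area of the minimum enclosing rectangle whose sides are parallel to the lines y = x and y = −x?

In coordinates u = x + y, v = x − y the rectangle is axis-aligned; the map (x,y)→(u,v) scales areas by 2.
u-values: 12, -10, -5, 3; range = 12 − (-10) = 22.
v-values: 2, -2, -9, 3; range = 3 − (-9) = 12.
Area = (22 × 12) / 2 = 132.

132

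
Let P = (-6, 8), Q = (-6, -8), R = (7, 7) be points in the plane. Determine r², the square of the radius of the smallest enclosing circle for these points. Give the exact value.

Side lengths²: PQ² = 256, PR² = 170, QR² = 394.
Since QR² = 394 < 256 + 170 = 426, the triangle is acute, so the smallest enclosing circle is the circumcircle.
Circumcentre = (-1/13, 0), r² = 16745/169.

16745/169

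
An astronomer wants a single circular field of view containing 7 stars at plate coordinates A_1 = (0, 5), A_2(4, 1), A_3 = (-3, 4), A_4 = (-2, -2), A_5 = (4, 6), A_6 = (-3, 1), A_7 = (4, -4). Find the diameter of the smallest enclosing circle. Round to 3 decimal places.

11.056

The minimum enclosing circle of a finite set is fixed by two of the points (as a diameter) or three (as a circumcircle).
The minimum enclosing circle is determined by three boundary points: A_3, A_5, A_7.
Their circumcentre is (23/14, 1) with r² = 5989/196.
The farthest remaining point A_4 is at distance² 4365/196 ≤ 5989/196.
Diameter = 2r = 2√(5989/196) ≈ 11.056.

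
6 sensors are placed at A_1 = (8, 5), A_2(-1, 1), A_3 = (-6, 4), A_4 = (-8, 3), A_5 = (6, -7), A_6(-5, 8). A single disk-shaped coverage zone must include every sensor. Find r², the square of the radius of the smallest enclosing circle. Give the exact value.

86.5

By Welzl's lemma the MEC is supported by two points (diametrically opposite) or three points (on a circumcircle).
The farthest pair is A_5–A_6 with squared distance 346. The circle on this segment as diameter has centre (0.5, 0.5) and r² = 346/4 = 86.5.
Check A_1: distance² to centre = 76.5 ≤ 86.5, so it lies inside.
All remaining points lie in this disk, and no smaller disk contains both endpoints, so this is the minimum enclosing circle.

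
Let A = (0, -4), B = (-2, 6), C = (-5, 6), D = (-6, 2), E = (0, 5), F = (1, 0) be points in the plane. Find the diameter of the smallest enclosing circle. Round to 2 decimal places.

11.18

By Welzl's lemma the MEC is supported by two points (diametrically opposite) or three points (on a circumcircle).
The farthest pair is A–C with squared distance 125. The circle on this segment as diameter has centre (-2.5, 1) and r² = 125/4 = 31.25.
Check B: distance² to centre = 25.25 ≤ 31.25, so it lies inside.
All remaining points lie in this disk, and no smaller disk contains both endpoints, so this is the minimum enclosing circle.
Diameter = 2r = 2√(31.25) ≈ 11.18.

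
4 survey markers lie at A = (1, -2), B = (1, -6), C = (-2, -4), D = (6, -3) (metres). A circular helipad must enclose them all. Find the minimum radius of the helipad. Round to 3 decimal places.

4.031

The minimum enclosing circle of a finite set is fixed by two of the points (as a diameter) or three (as a circumcircle).
The farthest pair is C–D with squared distance 65. The circle on this segment as diameter has centre (2, -3.5) and r² = 65/4 = 16.25.
Check A: distance² to centre = 3.25 ≤ 16.25, so it lies inside.
All remaining points lie in this disk, and no smaller disk contains both endpoints, so this is the minimum enclosing circle.
r = √(16.25) ≈ 4.031.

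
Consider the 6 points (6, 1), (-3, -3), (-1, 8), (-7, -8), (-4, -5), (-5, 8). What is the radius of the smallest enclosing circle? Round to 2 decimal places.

8.75

By Welzl's lemma the MEC is supported by two points (diametrically opposite) or three points (on a circumcircle).
The minimum enclosing circle is determined by three boundary points: (6, 1), (-7, -8), (-5, 8).
Their circumcentre is (-50/19, -8/19) with r² = 27625/361.
The farthest remaining point (-1, 8) is at distance² 26561/361 ≤ 27625/361.
r = √(27625/361) ≈ 8.75.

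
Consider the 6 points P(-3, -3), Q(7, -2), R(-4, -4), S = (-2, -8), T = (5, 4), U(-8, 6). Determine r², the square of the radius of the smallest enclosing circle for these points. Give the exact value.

108953/1458

A smallest enclosing disk is always determined by at most three of the input points on its boundary.
The minimum enclosing circle is determined by three boundary points: Q, S, U.
Their circumcentre is (-67/54, 11/18) with r² = 108953/1458.
The farthest remaining point T is at distance² 73529/1458 ≤ 108953/1458.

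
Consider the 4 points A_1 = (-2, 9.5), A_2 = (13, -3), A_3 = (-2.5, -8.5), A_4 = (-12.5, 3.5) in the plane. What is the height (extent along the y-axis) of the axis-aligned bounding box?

max y = 9.5, min y = -8.5, so height = 18.

18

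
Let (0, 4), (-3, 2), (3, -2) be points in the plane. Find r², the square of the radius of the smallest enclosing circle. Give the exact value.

13.203125

Call the three points A, B, C in the order given.
Side lengths²: AB² = 13, AC² = 45, BC² = 52.
Since BC² = 52 < 45 + 13 = 58, the triangle is acute, so the smallest enclosing circle is the circumcircle.
Circumcentre = (0.25, 0.375), r² = 13.203125.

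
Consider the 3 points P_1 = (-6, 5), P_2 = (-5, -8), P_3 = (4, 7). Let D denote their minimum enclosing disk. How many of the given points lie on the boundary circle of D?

2

Side lengths²: P_1P_2² = 170, P_1P_3² = 104, P_2P_3² = 306.
Since P_2P_3² = 306 ≥ 170 + 104 = 274, the angle opposite P_2P_3 is not acute, so the smallest enclosing circle has P_2P_3 as diameter.
Centre = midpoint of P_2P_3 = (-0.5, -0.5), r² = 306/4 = 76.5.
The points at distance exactly r from the centre are P_2, P_3 — 2 points.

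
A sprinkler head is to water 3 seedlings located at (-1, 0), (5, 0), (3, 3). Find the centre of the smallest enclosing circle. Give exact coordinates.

(2, 1/6)

Call the three points A, B, C in the order given.
Side lengths²: AB² = 36, AC² = 25, BC² = 13.
Since AB² = 36 < 25 + 13 = 38, the triangle is acute, so the smallest enclosing circle is the circumcircle.
Circumcentre = (2, 1/6), r² = 325/36.
Centre = (2, 1/6).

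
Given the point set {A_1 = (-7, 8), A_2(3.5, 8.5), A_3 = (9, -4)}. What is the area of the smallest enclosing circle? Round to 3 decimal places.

Side lengths²: A_1A_2² = 110.5, A_1A_3² = 400, A_2A_3² = 186.5.
Since A_1A_3² = 400 ≥ 186.5 + 110.5 = 297, the angle opposite A_1A_3 is not acute, so the smallest enclosing circle has A_1A_3 as diameter.
Centre = midpoint of A_1A_3 = (1, 2), r² = 400/4 = 100.
Area = π·r² = π·100 ≈ 314.159.

314.159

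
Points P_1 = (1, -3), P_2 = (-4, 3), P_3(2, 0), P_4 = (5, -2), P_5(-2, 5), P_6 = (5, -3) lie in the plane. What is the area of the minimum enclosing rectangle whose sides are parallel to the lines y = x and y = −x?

37.5

In coordinates u = x + y, v = x − y the rectangle is axis-aligned; the map (x,y)→(u,v) scales areas by 2.
u-values: -2, -1, 2, 3, 3, 2; range = 3 − (-2) = 5.
v-values: 4, -7, 2, 7, -7, 8; range = 8 − (-7) = 15.
Area = (5 × 15) / 2 = 37.5.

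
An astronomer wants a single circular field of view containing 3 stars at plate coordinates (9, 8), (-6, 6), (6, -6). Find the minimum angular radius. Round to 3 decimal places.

9.012

Call the three points A, B, C in the order given.
Side lengths²: AB² = 229, AC² = 205, BC² = 288.
Since BC² = 288 < 229 + 205 = 434, the triangle is acute, so the smallest enclosing circle is the circumcircle.
Circumcentre = (73/34, 73/34), r² = 46945/578.
r = √(46945/578) ≈ 9.012.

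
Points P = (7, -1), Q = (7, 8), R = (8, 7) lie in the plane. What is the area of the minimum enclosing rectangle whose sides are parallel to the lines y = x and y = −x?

40.5

In coordinates u = x + y, v = x − y the rectangle is axis-aligned; the map (x,y)→(u,v) scales areas by 2.
u-values: 6, 15, 15; range = 15 − 6 = 9.
v-values: 8, -1, 1; range = 8 − (-1) = 9.
Area = (9 × 9) / 2 = 40.5.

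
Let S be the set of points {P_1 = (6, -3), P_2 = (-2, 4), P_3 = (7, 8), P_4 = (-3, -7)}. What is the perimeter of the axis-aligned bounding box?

50

Width = max x − min x = 7 − (-3) = 10.
Height = max y − min y = 8 − (-7) = 15.
Perimeter = 2(10 + 15) = 50.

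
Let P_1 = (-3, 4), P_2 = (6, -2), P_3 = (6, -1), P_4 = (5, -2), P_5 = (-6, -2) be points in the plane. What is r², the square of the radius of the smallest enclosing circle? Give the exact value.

36.5625

A smallest enclosing disk is always determined by at most three of the input points on its boundary.
The minimum enclosing circle is determined by three boundary points: P_1, P_2, P_5.
Their circumcentre is (0, -1.25) with r² = 36.5625.
The farthest remaining point P_3 is at distance² 36.0625 ≤ 36.5625.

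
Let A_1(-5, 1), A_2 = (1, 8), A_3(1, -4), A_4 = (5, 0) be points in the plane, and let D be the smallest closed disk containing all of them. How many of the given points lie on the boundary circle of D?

3

The minimum enclosing circle of a finite set is fixed by two of the points (as a diameter) or three (as a circumcircle).
The minimum enclosing circle is determined by three boundary points: A_1, A_2, A_3.
Their circumcentre is (11/12, 2) with r² = 5185/144.
The farthest remaining point A_4 is at distance² 2977/144 ≤ 5185/144.
The points at distance exactly r from the centre are A_1, A_2, A_3 — 3 points.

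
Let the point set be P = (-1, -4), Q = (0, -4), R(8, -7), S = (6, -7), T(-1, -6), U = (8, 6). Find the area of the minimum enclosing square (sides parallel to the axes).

169

The bounding box has width 9 and height 13.
An axis-aligned square enclosing the set must have side ≥ max(width, height).
So the minimum side is max(9, 13) = 13.
Area = 13² = 169.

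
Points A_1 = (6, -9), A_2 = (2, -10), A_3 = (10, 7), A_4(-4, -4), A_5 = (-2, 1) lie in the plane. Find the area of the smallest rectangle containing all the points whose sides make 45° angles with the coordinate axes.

In coordinates u = x + y, v = x − y the rectangle is axis-aligned; the map (x,y)→(u,v) scales areas by 2.
u-values: -3, -8, 17, -8, -1; range = 17 − (-8) = 25.
v-values: 15, 12, 3, 0, -3; range = 15 − (-3) = 18.
Area = (25 × 18) / 2 = 225.

225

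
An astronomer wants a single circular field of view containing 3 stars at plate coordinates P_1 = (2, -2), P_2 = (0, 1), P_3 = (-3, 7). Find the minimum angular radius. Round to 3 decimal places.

5.148

Side lengths²: P_1P_2² = 13, P_1P_3² = 106, P_2P_3² = 45.
Since P_1P_3² = 106 ≥ 45 + 13 = 58, the angle opposite P_1P_3 is not acute, so the smallest enclosing circle has P_1P_3 as diameter.
Centre = midpoint of P_1P_3 = (-0.5, 2.5), r² = 106/4 = 26.5.
r = √(26.5) ≈ 5.148.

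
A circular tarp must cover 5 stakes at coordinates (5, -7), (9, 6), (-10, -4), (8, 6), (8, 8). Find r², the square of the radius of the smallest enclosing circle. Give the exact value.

117

The farthest pair is (-10, -4)–(8, 8) with squared distance 468. The circle on this segment as diameter has centre (-1, 2) and r² = 468/4 = 117.
Check (5, -7): distance² to centre = 117 ≤ 117, so it lies inside.
All remaining points lie in this disk, and no smaller disk contains both endpoints, so this is the minimum enclosing circle.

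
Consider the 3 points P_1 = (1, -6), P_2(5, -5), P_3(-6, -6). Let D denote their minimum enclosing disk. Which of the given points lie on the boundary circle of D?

Side lengths²: P_1P_2² = 17, P_1P_3² = 49, P_2P_3² = 122.
Since P_2P_3² = 122 ≥ 49 + 17 = 66, the angle opposite P_2P_3 is not acute, so the smallest enclosing circle has P_2P_3 as diameter.
Centre = midpoint of P_2P_3 = (-0.5, -5.5), r² = 122/4 = 30.5.
The points at distance exactly r from the centre are P_2, P_3 — 2 points.

P_2, P_3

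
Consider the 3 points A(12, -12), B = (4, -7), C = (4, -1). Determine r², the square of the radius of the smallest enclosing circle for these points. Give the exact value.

46.25

Side lengths²: AB² = 89, AC² = 185, BC² = 36.
Since AC² = 185 ≥ 89 + 36 = 125, the angle opposite AC is not acute, so the smallest enclosing circle has AC as diameter.
Centre = midpoint of AC = (8, -6.5), r² = 185/4 = 46.25.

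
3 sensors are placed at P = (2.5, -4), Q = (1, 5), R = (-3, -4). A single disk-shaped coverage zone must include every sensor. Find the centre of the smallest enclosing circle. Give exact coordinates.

Side lengths²: PQ² = 83.25, PR² = 30.25, QR² = 97.
Since QR² = 97 < 83.25 + 30.25 = 113.5, the triangle is acute, so the smallest enclosing circle is the circumcircle.
Circumcentre = (-0.25, 1/6), r² = 3589/144.
Centre = (-0.25, 1/6).

(-0.25, 1/6)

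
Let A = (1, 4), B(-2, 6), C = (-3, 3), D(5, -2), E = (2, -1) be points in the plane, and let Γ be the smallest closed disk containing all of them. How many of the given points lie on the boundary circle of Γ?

By Welzl's lemma the MEC is supported by two points (diametrically opposite) or three points (on a circumcircle).
The farthest pair is B–D with squared distance 113. The circle on this segment as diameter has centre (1.5, 2) and r² = 113/4 = 28.25.
Check A: distance² to centre = 4.25 ≤ 28.25, so it lies inside.
All remaining points lie in this disk, and no smaller disk contains both endpoints, so this is the minimum enclosing circle.
The points at distance exactly r from the centre are B, D — 2 points.

2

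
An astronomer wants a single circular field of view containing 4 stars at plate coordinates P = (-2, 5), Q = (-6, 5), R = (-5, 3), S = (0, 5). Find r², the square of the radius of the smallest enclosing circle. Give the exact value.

By Welzl's lemma the MEC is supported by two points (diametrically opposite) or three points (on a circumcircle).
The farthest pair is Q–S with squared distance 36. The circle on this segment as diameter has centre (-3, 5) and r² = 36/4 = 9.
Check P: distance² to centre = 1 ≤ 9, so it lies inside.
All remaining points lie in this disk, and no smaller disk contains both endpoints, so this is the minimum enclosing circle.

9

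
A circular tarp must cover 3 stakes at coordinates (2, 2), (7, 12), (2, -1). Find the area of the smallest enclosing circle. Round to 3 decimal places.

152.367

Call the three points A, B, C in the order given.
Side lengths²: AB² = 125, AC² = 9, BC² = 194.
Since BC² = 194 ≥ 125 + 9 = 134, the angle opposite BC is not acute, so the smallest enclosing circle has BC as diameter.
Centre = midpoint of BC = (4.5, 5.5), r² = 194/4 = 48.5.
Area = π·r² = π·48.5 ≈ 152.367.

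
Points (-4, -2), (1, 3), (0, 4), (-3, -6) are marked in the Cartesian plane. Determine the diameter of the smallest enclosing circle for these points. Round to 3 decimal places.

10.440

A smallest enclosing disk is always determined by at most three of the input points on its boundary.
The farthest pair is (0, 4)–(-3, -6) with squared distance 109. The circle on this segment as diameter has centre (-1.5, -1) and r² = 109/4 = 27.25.
Check (-4, -2): distance² to centre = 7.25 ≤ 27.25, so it lies inside.
All remaining points lie in this disk, and no smaller disk contains both endpoints, so this is the minimum enclosing circle.
Diameter = 2r = 2√(27.25) ≈ 10.440.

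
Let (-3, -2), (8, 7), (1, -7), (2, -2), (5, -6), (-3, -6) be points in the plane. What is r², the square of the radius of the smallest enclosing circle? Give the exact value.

By Welzl's lemma the MEC is supported by two points (diametrically opposite) or three points (on a circumcircle).
The farthest pair is (8, 7)–(-3, -6) with squared distance 290. The circle on this segment as diameter has centre (2.5, 0.5) and r² = 290/4 = 72.5.
Check (-3, -2): distance² to centre = 36.5 ≤ 72.5, so it lies inside.
All remaining points lie in this disk, and no smaller disk contains both endpoints, so this is the minimum enclosing circle.

72.5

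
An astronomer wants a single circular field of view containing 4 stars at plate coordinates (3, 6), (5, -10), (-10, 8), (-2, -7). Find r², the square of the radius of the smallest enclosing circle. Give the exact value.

137.25

The farthest pair is (5, -10)–(-10, 8) with squared distance 549. The circle on this segment as diameter has centre (-2.5, -1) and r² = 549/4 = 137.25.
Check (3, 6): distance² to centre = 79.25 ≤ 137.25, so it lies inside.
All remaining points lie in this disk, and no smaller disk contains both endpoints, so this is the minimum enclosing circle.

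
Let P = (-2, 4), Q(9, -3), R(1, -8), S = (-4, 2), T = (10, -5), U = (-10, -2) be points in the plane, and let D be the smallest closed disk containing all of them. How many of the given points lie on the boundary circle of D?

2

By Welzl's lemma the MEC is supported by two points (diametrically opposite) or three points (on a circumcircle).
The farthest pair is T–U with squared distance 409. The circle on this segment as diameter has centre (0, -3.5) and r² = 409/4 = 102.25.
Check P: distance² to centre = 60.25 ≤ 102.25, so it lies inside.
All remaining points lie in this disk, and no smaller disk contains both endpoints, so this is the minimum enclosing circle.
The points at distance exactly r from the centre are T, U — 2 points.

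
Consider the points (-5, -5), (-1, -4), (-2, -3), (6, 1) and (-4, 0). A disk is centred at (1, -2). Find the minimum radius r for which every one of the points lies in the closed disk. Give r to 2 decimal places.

6.71

The required radius is the distance from (1, -2) to the farthest point.
Squared distances: 45, 8, 10, 34, 29.
Maximum is 45, attained at (-5, -5).
r = √45 ≈ 6.71.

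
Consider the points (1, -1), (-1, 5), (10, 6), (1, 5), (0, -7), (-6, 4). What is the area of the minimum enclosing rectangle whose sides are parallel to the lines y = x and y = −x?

In coordinates u = x + y, v = x − y the rectangle is axis-aligned; the map (x,y)→(u,v) scales areas by 2.
u-values: 0, 4, 16, 6, -7, -2; range = 16 − (-7) = 23.
v-values: 2, -6, 4, -4, 7, -10; range = 7 − (-10) = 17.
Area = (23 × 17) / 2 = 195.5.

195.5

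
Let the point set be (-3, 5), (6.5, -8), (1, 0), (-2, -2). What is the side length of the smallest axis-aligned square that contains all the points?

The bounding box has width 9.5 and height 13.
An axis-aligned square enclosing the set must have side ≥ max(width, height).
So the minimum side is max(9.5, 13) = 13.

13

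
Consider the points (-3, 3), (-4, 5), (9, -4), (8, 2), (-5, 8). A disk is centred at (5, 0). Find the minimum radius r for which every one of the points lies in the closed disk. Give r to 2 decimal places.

The required radius is the distance from (5, 0) to the farthest point.
Squared distances: 73, 106, 32, 13, 164.
Maximum is 164, attained at (-5, 8).
r = √164 ≈ 12.81.

12.81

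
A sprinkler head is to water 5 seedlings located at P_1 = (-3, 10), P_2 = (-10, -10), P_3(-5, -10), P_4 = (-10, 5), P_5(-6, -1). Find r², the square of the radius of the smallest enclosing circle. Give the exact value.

A smallest enclosing disk is always determined by at most three of the input points on its boundary.
The farthest pair is P_1–P_2 with squared distance 449. The circle on this segment as diameter has centre (-6.5, 0) and r² = 449/4 = 112.25.
Check P_3: distance² to centre = 102.25 ≤ 112.25, so it lies inside.
All remaining points lie in this disk, and no smaller disk contains both endpoints, so this is the minimum enclosing circle.

112.25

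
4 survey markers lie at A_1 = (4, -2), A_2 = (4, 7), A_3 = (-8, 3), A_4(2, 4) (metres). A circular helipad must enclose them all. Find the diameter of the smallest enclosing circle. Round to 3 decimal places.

A smallest enclosing disk is always determined by at most three of the input points on its boundary.
The minimum enclosing circle is determined by three boundary points: A_1, A_2, A_3.
Their circumcentre is (-7/6, 2.5) with r² = 845/18.
The farthest remaining point A_4 is at distance² 221/18 ≤ 845/18.
Diameter = 2r = 2√(845/18) ≈ 13.703.

13.703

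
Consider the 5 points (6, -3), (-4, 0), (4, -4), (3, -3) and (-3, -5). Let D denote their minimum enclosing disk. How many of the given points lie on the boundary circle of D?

A smallest enclosing disk is always determined by at most three of the input points on its boundary.
The minimum enclosing circle is determined by three boundary points: (6, -3), (-4, 0), (-3, -5).
Their circumcentre is (91/94, -151/94) with r² = 120445/4418.
The farthest remaining point (4, -4) is at distance² 65925/4418 ≤ 120445/4418.
The points at distance exactly r from the centre are (6, -3), (-4, 0), (-3, -5) — 3 points.

3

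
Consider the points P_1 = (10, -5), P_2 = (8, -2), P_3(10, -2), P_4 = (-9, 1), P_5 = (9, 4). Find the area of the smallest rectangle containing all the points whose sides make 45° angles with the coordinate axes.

In coordinates u = x + y, v = x − y the rectangle is axis-aligned; the map (x,y)→(u,v) scales areas by 2.
u-values: 5, 6, 8, -8, 13; range = 13 − (-8) = 21.
v-values: 15, 10, 12, -10, 5; range = 15 − (-10) = 25.
Area = (21 × 25) / 2 = 262.5.

262.5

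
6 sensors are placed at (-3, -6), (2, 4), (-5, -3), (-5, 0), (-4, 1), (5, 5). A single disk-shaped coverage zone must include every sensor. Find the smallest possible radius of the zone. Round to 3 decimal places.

A smallest enclosing disk is always determined by at most three of the input points on its boundary.
The farthest pair is (-3, -6)–(5, 5) with squared distance 185. The circle on this segment as diameter has centre (1, -0.5) and r² = 185/4 = 46.25.
Check (2, 4): distance² to centre = 21.25 ≤ 46.25, so it lies inside.
All remaining points lie in this disk, and no smaller disk contains both endpoints, so this is the minimum enclosing circle.
r = √(46.25) ≈ 6.801.

6.801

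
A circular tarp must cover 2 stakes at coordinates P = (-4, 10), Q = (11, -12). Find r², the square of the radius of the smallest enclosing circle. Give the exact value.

177.25

The smallest circle enclosing two points has them as diameter endpoints.
Centre = midpoint = (3.5, -1); r² = |PQ|²/4 = 709/4 = 177.25.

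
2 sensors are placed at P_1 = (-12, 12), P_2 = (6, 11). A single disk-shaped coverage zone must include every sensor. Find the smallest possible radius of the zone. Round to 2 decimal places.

9.01

The smallest circle enclosing two points has them as diameter endpoints.
Centre = midpoint = (-3, 11.5); r² = |P_1P_2|²/4 = 325/4 = 81.25.
r = √(81.25) ≈ 9.01.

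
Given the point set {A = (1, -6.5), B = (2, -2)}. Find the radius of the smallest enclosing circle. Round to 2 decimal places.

2.30

The smallest circle enclosing two points has them as diameter endpoints.
Centre = midpoint = (1.5, -4.25); r² = |AB|²/4 = 21.25/4 = 5.3125.
r = √(5.3125) ≈ 2.30.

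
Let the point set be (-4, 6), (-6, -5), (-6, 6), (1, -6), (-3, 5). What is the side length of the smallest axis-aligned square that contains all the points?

The bounding box has width 7 and height 12.
An axis-aligned square enclosing the set must have side ≥ max(width, height).
So the minimum side is max(7, 12) = 12.

12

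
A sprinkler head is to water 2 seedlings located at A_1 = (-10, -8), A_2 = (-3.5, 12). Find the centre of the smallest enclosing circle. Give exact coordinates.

The smallest circle enclosing two points has them as diameter endpoints.
Centre = midpoint = (-6.75, 2); r² = |A_1A_2|²/4 = 442.25/4 = 110.5625.
Centre = (-6.75, 2).

(-6.75, 2)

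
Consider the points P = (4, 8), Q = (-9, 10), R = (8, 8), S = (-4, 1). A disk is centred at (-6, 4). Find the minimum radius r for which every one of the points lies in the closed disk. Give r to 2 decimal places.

The required radius is the distance from (-6, 4) to the farthest point.
Squared distances: 116, 45, 212, 13.
Maximum is 212, attained at R.
r = √212 ≈ 14.56.

14.56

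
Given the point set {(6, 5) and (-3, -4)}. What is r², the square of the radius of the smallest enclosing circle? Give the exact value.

The smallest circle enclosing two points has them as diameter endpoints.
Centre = midpoint = (1.5, 0.5); r² = |(6, 5)−(-3, -4)|²/4 = 162/4 = 40.5.

40.5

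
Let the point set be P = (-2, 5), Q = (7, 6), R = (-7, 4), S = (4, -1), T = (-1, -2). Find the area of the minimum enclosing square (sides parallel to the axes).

196

The bounding box has width 14 and height 8.
An axis-aligned square enclosing the set must have side ≥ max(width, height).
So the minimum side is max(14, 8) = 14.
Area = 14² = 196.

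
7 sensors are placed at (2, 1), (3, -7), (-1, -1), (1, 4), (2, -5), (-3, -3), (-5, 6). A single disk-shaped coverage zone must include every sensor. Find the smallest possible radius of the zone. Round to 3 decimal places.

7.632

The minimum enclosing circle of a finite set is fixed by two of the points (as a diameter) or three (as a circumcircle).
The farthest pair is (3, -7)–(-5, 6) with squared distance 233. The circle on this segment as diameter has centre (-1, -0.5) and r² = 233/4 = 58.25.
Check (2, 1): distance² to centre = 11.25 ≤ 58.25, so it lies inside.
All remaining points lie in this disk, and no smaller disk contains both endpoints, so this is the minimum enclosing circle.
r = √(58.25) ≈ 7.632.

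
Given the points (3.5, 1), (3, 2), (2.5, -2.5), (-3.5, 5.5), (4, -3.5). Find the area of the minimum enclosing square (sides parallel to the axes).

81

The bounding box has width 7.5 and height 9.
An axis-aligned square enclosing the set must have side ≥ max(width, height).
So the minimum side is max(7.5, 9) = 9.
Area = 9² = 81.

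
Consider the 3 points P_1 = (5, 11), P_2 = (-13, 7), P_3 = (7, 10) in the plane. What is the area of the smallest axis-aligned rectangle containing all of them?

80

x ranges over [-13, 7], width 20.
y ranges over [7, 11], height 4.
Area = 20 × 4 = 80.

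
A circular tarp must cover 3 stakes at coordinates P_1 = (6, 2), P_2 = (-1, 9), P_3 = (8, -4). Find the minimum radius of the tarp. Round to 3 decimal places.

Side lengths²: P_1P_2² = 98, P_1P_3² = 40, P_2P_3² = 250.
Since P_2P_3² = 250 ≥ 98 + 40 = 138, the angle opposite P_2P_3 is not acute, so the smallest enclosing circle has P_2P_3 as diameter.
Centre = midpoint of P_2P_3 = (3.5, 2.5), r² = 250/4 = 62.5.
r = √(62.5) ≈ 7.906.

7.906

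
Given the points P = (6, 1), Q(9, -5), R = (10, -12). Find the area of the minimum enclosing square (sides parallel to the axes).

The bounding box has width 4 and height 13.
An axis-aligned square enclosing the set must have side ≥ max(width, height).
So the minimum side is max(4, 13) = 13.
Area = 13² = 169.

169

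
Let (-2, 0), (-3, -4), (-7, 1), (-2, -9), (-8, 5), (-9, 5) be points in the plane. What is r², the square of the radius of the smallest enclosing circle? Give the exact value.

61.25

A smallest enclosing disk is always determined by at most three of the input points on its boundary.
The farthest pair is (-2, -9)–(-9, 5) with squared distance 245. The circle on this segment as diameter has centre (-5.5, -2) and r² = 245/4 = 61.25.
Check (-2, 0): distance² to centre = 16.25 ≤ 61.25, so it lies inside.
All remaining points lie in this disk, and no smaller disk contains both endpoints, so this is the minimum enclosing circle.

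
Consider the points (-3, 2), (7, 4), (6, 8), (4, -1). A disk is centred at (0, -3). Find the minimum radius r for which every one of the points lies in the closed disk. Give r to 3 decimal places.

12.530

The required radius is the distance from (0, -3) to the farthest point.
Squared distances: 34, 98, 157, 20.
Maximum is 157, attained at (6, 8).
r = √157 ≈ 12.530.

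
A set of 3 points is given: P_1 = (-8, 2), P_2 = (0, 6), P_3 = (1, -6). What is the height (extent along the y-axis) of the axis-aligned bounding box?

max y = 6, min y = -6, so height = 12.

12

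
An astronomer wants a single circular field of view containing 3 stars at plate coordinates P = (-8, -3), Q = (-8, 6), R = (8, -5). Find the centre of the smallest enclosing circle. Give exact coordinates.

Side lengths²: PQ² = 81, PR² = 260, QR² = 377.
Since QR² = 377 ≥ 260 + 81 = 341, the angle opposite QR is not acute, so the smallest enclosing circle has QR as diameter.
Centre = midpoint of QR = (0, 0.5), r² = 377/4 = 94.25.
Centre = (0, 0.5).

(0, 0.5)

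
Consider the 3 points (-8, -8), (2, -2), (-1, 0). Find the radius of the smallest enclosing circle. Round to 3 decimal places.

Call the three points A, B, C in the order given.
Side lengths²: AB² = 136, AC² = 113, BC² = 13.
Since AB² = 136 ≥ 113 + 13 = 126, the angle opposite AB is not acute, so the smallest enclosing circle has AB as diameter.
Centre = midpoint of AB = (-3, -5), r² = 136/4 = 34.
r = √34 ≈ 5.831.

5.831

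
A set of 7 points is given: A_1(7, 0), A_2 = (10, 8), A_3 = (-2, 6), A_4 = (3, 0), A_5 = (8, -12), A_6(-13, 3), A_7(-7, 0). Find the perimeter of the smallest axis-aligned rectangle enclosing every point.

86

Width = max x − min x = 10 − (-13) = 23.
Height = max y − min y = 8 − (-12) = 20.
Perimeter = 2(23 + 20) = 86.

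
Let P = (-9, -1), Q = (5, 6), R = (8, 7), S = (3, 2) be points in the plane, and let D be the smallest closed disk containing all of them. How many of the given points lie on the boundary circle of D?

2

A smallest enclosing disk is always determined by at most three of the input points on its boundary.
The farthest pair is P–R with squared distance 353. The circle on this segment as diameter has centre (-0.5, 3) and r² = 353/4 = 88.25.
Check Q: distance² to centre = 39.25 ≤ 88.25, so it lies inside.
All remaining points lie in this disk, and no smaller disk contains both endpoints, so this is the minimum enclosing circle.
The points at distance exactly r from the centre are P, R — 2 points.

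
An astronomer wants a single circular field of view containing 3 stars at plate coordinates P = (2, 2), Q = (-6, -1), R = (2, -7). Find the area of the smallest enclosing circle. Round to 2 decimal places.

Side lengths²: PQ² = 73, PR² = 81, QR² = 100.
Since QR² = 100 < 81 + 73 = 154, the triangle is acute, so the smallest enclosing circle is the circumcircle.
Circumcentre = (-0.875, -2.5), r² = 28.515625.
Area = π·r² = π·28.515625 ≈ 89.58.

89.58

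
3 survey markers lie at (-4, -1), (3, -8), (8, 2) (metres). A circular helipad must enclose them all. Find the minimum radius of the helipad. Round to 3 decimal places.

Call the three points A, B, C in the order given.
Side lengths²: AB² = 98, AC² = 153, BC² = 125.
Since AC² = 153 < 125 + 98 = 223, the triangle is acute, so the smallest enclosing circle is the circumcircle.
Circumcentre = (2.5, -1.5), r² = 42.5.
r = √(42.5) ≈ 6.519.

6.519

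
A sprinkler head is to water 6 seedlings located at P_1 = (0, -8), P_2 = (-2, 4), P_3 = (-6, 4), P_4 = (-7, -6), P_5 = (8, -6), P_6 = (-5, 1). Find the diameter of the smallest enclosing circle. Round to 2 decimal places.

17.29

By Welzl's lemma the MEC is supported by two points (diametrically opposite) or three points (on a circumcircle).
The minimum enclosing circle is determined by three boundary points: P_3, P_4, P_5.
Their circumcentre is (0.5, -1.7) with r² = 74.74.
The farthest remaining point P_1 is at distance² 39.94 ≤ 74.74.
Diameter = 2r = 2√(74.74) ≈ 17.29.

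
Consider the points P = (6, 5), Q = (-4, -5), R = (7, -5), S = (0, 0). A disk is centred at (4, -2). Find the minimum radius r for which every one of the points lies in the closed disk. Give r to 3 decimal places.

8.544

The required radius is the distance from (4, -2) to the farthest point.
Squared distances: 53, 73, 18, 20.
Maximum is 73, attained at Q.
r = √73 ≈ 8.544.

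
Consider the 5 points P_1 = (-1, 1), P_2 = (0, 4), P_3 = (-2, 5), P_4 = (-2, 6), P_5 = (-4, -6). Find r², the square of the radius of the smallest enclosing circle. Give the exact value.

37

The minimum enclosing circle of a finite set is fixed by two of the points (as a diameter) or three (as a circumcircle).
The farthest pair is P_4–P_5 with squared distance 148. The circle on this segment as diameter has centre (-3, 0) and r² = 148/4 = 37.
Check P_1: distance² to centre = 5 ≤ 37, so it lies inside.
All remaining points lie in this disk, and no smaller disk contains both endpoints, so this is the minimum enclosing circle.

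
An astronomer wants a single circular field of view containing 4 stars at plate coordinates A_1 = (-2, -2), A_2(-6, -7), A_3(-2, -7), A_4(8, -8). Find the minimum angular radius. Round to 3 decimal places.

By Welzl's lemma the MEC is supported by two points (diametrically opposite) or three points (on a circumcircle).
The farthest pair is A_2–A_4 with squared distance 197. The circle on this segment as diameter has centre (1, -7.5) and r² = 197/4 = 49.25.
Check A_1: distance² to centre = 39.25 ≤ 49.25, so it lies inside.
All remaining points lie in this disk, and no smaller disk contains both endpoints, so this is the minimum enclosing circle.
r = √(49.25) ≈ 7.018.

7.018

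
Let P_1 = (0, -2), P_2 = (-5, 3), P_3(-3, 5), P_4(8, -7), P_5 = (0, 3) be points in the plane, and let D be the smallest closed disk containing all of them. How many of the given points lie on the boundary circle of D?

3

By Welzl's lemma the MEC is supported by two points (diametrically opposite) or three points (on a circumcircle).
The minimum enclosing circle is determined by three boundary points: P_2, P_3, P_4.
Their circumcentre is (79/46, -79/46) with r² = 71285/1058.
The farthest remaining point P_5 is at distance² 26665/1058 ≤ 71285/1058.
The points at distance exactly r from the centre are P_2, P_3, P_4 — 3 points.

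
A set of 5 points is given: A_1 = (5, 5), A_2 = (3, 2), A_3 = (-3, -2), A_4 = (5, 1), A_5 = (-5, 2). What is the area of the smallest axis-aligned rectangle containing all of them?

70

x ranges over [-5, 5], width 10.
y ranges over [-2, 5], height 7.
Area = 10 × 7 = 70.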